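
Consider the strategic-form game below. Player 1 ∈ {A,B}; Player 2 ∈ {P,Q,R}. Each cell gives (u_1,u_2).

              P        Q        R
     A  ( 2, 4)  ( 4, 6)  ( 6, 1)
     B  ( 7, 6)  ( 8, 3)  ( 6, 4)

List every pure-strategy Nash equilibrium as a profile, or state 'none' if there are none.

(A,P): not NE [P1→B gives 7>2; P2→Q gives 6>4]
(A,Q): not NE [P1→B gives 8>4]
(A,R): not NE [P2→Q gives 6>1]
(B,P): NE
(B,Q): not NE [P2→P gives 6>3]
(B,R): not NE [P2→P gives 6>4]

Nash profiles: (B,P)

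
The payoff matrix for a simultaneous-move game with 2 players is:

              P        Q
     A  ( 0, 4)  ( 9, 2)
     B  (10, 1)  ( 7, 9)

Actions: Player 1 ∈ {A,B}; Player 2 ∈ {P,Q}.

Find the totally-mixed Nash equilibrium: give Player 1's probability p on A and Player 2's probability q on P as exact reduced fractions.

P1 indiff ⇒ q·0+(1-q)·9 = q·10+(1-q)·7 ⇒ q(-10) = (1-q)(-2) ⇒ q = 1/6
P2 indiff ⇒ p·4+(1-p)·1 = p·2+(1-p)·9 ⇒ p(2) = (1-p)(8) ⇒ p = 4/5

(p,q) = (4/5, 1/6)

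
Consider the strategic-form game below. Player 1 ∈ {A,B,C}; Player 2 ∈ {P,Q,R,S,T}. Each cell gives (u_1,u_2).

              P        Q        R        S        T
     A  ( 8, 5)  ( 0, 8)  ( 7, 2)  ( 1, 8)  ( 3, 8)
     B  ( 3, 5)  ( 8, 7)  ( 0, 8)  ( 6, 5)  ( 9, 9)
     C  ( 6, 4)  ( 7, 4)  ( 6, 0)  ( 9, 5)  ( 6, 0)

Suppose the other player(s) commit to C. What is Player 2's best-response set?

u_2(P vs C) = 4
u_2(Q vs C) = 4
u_2(R vs C) = 0
u_2(S vs C) = 5
u_2(T vs C) = 0
max payoff 5 at {S}

BR_2 = {S}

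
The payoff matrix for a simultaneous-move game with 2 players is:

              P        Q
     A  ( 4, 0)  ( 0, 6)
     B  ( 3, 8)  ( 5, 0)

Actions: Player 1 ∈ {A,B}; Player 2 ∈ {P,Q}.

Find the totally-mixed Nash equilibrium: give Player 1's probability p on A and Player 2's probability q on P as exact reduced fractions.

P1 mixes 4/7 on A; P2 mixes 5/6 on P

P1 indiff ⇒ q·4+(1-q)·0 = q·3+(1-q)·5 ⇒ q(1) = (1-q)(5) ⇒ q = 5/6
P2 indiff ⇒ p·0+(1-p)·8 = p·6+(1-p)·0 ⇒ p(-6) = (1-p)(-8) ⇒ p = 4/7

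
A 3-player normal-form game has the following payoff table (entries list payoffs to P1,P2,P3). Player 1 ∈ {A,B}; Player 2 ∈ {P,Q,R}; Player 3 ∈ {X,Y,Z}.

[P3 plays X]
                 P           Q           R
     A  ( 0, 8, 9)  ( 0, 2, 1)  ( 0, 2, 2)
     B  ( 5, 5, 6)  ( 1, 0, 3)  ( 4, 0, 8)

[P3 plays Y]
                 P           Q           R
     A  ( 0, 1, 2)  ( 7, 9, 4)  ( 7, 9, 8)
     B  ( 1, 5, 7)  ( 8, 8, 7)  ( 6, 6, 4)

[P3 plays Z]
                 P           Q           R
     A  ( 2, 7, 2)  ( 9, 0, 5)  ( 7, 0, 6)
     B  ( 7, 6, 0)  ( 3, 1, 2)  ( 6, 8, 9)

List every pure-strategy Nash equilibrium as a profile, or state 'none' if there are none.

NE set: (A,R,Y), (B,Q,Y)

(A,P,X): not NE [P1→B gives 5>0]
(A,P,Y): not NE [P1→B gives 1>0; P2→R gives 9>1; P3→X gives 9>2]
(A,P,Z): not NE [P1→B gives 7>2; P3→X gives 9>2]
(A,Q,X): not NE [P1→B gives 1>0; P2→P gives 8>2; P3→Z gives 5>1]
(A,Q,Y): not NE [P1→B gives 8>7; P3→Z gives 5>4]
(A,Q,Z): not NE [P2→P gives 7>0]
(A,R,X): not NE [P1→B gives 4>0; P2→P gives 8>2; P3→Y gives 8>2]
(A,R,Y): NE
(A,R,Z): not NE [P2→P gives 7>0; P3→Y gives 8>6]
(B,P,X): not NE [P3→Y gives 7>6]
(B,P,Y): not NE [P2→Q gives 8>5]
(B,P,Z): not NE [P2→R gives 8>6; P3→Y gives 7>0]
(B,Q,X): not NE [P2→P gives 5>0; P3→Y gives 7>3]
(B,Q,Y): NE
(B,Q,Z): not NE [P1→A gives 9>3; P2→R gives 8>1; P3→Y gives 7>2]
(B,R,X): not NE [P2→P gives 5>0; P3→Z gives 9>8]
(B,R,Y): not NE [P1→A gives 7>6; P2→Q gives 8>6; P3→Z gives 9>4]
(B,R,Z): not NE [P1→A gives 7>6]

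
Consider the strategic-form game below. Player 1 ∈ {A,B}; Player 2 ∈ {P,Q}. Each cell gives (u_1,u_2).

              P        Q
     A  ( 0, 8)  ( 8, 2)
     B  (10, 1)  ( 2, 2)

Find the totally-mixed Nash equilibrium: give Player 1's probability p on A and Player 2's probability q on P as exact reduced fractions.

P1 indiff ⇒ q·0+(1-q)·8 = q·10+(1-q)·2 ⇒ q(-10) = (1-q)(-6) ⇒ q = 3/8
P2 indiff ⇒ p·8+(1-p)·1 = p·2+(1-p)·2 ⇒ p(6) = (1-p)(1) ⇒ p = 1/7

(p,q) = (1/7, 3/8)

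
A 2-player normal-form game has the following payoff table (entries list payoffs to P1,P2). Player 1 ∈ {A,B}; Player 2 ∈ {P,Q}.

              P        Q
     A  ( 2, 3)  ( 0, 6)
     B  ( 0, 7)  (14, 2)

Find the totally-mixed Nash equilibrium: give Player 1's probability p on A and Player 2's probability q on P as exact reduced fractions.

P1 mixes 5/8 on A; P2 mixes 7/8 on P

P1 indiff ⇒ q·2+(1-q)·0 = q·0+(1-q)·14 ⇒ q(2) = (1-q)(14) ⇒ q = 7/8
P2 indiff ⇒ p·3+(1-p)·7 = p·6+(1-p)·2 ⇒ p(-3) = (1-p)(-5) ⇒ p = 5/8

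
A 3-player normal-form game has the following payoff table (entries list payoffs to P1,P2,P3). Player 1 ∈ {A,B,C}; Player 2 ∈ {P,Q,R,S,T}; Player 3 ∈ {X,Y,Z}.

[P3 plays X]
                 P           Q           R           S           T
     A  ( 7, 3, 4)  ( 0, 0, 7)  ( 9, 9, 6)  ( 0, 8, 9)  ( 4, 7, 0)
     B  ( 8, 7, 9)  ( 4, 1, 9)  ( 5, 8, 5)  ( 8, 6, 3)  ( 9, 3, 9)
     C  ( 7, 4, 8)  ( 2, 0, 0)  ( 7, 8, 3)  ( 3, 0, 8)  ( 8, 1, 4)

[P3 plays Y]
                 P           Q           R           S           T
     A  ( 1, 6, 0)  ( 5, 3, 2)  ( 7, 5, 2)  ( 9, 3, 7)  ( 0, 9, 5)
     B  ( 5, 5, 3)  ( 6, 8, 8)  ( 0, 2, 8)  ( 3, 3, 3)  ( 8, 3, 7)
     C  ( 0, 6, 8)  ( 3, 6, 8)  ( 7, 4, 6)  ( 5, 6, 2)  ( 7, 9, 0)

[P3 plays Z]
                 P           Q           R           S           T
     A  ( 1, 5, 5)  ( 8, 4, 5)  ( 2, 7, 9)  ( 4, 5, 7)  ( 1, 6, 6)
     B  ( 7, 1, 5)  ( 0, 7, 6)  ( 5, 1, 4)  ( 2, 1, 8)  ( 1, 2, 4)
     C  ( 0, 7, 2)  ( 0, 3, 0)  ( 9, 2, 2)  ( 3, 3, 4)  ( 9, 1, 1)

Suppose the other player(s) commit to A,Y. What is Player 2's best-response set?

u_2(P vs A,Y) = 6
u_2(Q vs A,Y) = 3
u_2(R vs A,Y) = 5
u_2(S vs A,Y) = 3
u_2(T vs A,Y) = 9
max payoff 9 at {T}

BR_2 = {T}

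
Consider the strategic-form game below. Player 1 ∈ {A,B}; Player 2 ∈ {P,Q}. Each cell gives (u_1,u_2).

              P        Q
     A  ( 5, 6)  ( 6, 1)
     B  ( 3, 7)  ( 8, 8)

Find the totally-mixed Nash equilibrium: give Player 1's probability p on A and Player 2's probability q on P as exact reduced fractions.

p=1/6, q=1/2

P1 indiff ⇒ q·5+(1-q)·6 = q·3+(1-q)·8 ⇒ q(2) = (1-q)(2) ⇒ q = 1/2
P2 indiff ⇒ p·6+(1-p)·7 = p·1+(1-p)·8 ⇒ p(5) = (1-p)(1) ⇒ p = 1/6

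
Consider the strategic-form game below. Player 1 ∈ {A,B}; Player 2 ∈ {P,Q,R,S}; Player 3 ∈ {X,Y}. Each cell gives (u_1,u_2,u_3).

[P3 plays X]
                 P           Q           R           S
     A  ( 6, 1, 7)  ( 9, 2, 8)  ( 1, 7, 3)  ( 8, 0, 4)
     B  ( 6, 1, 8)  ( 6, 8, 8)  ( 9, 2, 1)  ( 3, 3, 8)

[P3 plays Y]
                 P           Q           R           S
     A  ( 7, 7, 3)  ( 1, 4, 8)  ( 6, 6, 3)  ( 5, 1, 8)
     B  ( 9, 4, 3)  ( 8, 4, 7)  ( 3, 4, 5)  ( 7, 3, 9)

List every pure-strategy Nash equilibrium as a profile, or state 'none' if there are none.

(A,P,X): not NE [P2→R gives 7>1]
(A,P,Y): not NE [P1→B gives 9>7; P3→X gives 7>3]
(A,Q,X): not NE [P2→R gives 7>2]
(A,Q,Y): not NE [P1→B gives 8>1; P2→P gives 7>4]
(A,R,X): not NE [P1→B gives 9>1]
(A,R,Y): not NE [P2→P gives 7>6]
(A,S,X): not NE [P2→R gives 7>0; P3→Y gives 8>4]
(A,S,Y): not NE [P1→B gives 7>5; P2→P gives 7>1]
(B,P,X): not NE [P2→Q gives 8>1]
(B,P,Y): not NE [P3→X gives 8>3]
(B,Q,X): not NE [P1→A gives 9>6]
(B,Q,Y): not NE [P3→X gives 8>7]
(B,R,X): not NE [P2→Q gives 8>2; P3→Y gives 5>1]
(B,R,Y): not NE [P1→A gives 6>3]
(B,S,X): not NE [P1→A gives 8>3; P2→Q gives 8>3; P3→Y gives 9>8]
(B,S,Y): not NE [P2→R gives 4>3]

PSNE: ∅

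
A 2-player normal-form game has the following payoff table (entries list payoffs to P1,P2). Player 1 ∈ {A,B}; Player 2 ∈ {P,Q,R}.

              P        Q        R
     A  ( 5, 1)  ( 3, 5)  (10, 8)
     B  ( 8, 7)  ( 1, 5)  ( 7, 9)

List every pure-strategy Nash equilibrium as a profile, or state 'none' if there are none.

(A,P): not NE [P1→B gives 8>5; P2→R gives 8>1]
(A,Q): not NE [P2→R gives 8>5]
(A,R): NE
(B,P): not NE [P2→R gives 9>7]
(B,Q): not NE [P1→A gives 3>1; P2→R gives 9>5]
(B,R): not NE [P1→A gives 10>7]

PSNE = {(A,R)}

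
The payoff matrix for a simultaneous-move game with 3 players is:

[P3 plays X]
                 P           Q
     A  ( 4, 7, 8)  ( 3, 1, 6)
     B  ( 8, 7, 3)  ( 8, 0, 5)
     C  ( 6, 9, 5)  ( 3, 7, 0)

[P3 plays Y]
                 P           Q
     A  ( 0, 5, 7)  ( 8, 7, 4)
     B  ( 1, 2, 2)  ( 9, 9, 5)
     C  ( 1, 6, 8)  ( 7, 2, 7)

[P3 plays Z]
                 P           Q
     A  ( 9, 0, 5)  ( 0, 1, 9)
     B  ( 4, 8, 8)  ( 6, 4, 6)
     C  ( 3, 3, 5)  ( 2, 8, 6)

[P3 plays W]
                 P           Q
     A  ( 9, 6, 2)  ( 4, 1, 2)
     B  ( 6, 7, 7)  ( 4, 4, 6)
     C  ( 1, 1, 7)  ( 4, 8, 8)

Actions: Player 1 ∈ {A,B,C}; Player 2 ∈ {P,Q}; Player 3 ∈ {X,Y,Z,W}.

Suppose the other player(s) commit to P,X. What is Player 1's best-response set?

P1 best: {B}

u_1(A vs P,X) = 4
u_1(B vs P,X) = 8
u_1(C vs P,X) = 6
max payoff 8 at {B}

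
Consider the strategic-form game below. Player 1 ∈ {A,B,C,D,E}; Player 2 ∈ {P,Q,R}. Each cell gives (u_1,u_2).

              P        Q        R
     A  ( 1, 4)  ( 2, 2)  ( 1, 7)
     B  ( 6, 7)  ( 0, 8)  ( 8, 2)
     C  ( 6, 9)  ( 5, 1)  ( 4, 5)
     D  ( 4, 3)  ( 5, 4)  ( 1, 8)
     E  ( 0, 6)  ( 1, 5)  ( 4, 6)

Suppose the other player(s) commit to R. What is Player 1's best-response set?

BR_1 = {B}

u_1(A vs R) = 1
u_1(B vs R) = 8
u_1(C vs R) = 4
u_1(D vs R) = 1
u_1(E vs R) = 4
max payoff 8 at {B}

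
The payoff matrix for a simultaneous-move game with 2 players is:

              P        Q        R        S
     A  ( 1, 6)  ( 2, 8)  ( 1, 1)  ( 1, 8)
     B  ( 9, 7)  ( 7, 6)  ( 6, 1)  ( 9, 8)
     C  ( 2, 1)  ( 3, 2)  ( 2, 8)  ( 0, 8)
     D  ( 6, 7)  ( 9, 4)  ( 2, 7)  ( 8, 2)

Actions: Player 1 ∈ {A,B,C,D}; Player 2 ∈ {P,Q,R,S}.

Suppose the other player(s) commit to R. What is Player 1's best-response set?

argmax u_1 = {B}

u_1(A vs R) = 1
u_1(B vs R) = 6
u_1(C vs R) = 2
u_1(D vs R) = 2
max payoff 6 at {B}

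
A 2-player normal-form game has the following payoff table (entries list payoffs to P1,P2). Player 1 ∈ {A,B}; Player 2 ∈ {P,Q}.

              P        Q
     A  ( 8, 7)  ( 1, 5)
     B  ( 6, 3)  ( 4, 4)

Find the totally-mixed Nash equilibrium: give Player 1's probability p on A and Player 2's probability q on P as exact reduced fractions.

P1 indiff ⇒ q·8+(1-q)·1 = q·6+(1-q)·4 ⇒ q(2) = (1-q)(3) ⇒ q = 3/5
P2 indiff ⇒ p·7+(1-p)·3 = p·5+(1-p)·4 ⇒ p(2) = (1-p)(1) ⇒ p = 1/3

P1 mixes 1/3 on A; P2 mixes 3/5 on P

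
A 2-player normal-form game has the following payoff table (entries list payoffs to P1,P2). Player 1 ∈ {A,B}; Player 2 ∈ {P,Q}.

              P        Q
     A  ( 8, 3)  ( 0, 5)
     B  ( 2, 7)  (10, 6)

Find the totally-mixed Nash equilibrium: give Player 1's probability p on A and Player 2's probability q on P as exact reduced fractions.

(p,q) = (1/3, 5/8)

P1 indiff ⇒ q·8+(1-q)·0 = q·2+(1-q)·10 ⇒ q(6) = (1-q)(10) ⇒ q = 5/8
P2 indiff ⇒ p·3+(1-p)·7 = p·5+(1-p)·6 ⇒ p(-2) = (1-p)(-1) ⇒ p = 1/3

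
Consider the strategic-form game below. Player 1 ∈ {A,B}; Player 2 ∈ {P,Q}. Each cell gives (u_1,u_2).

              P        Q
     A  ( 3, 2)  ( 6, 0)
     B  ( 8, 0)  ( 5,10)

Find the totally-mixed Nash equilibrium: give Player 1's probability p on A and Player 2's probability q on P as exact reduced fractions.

P1 indiff ⇒ q·3+(1-q)·6 = q·8+(1-q)·5 ⇒ q(-5) = (1-q)(-1) ⇒ q = 1/6
P2 indiff ⇒ p·2+(1-p)·0 = p·0+(1-p)·10 ⇒ p(2) = (1-p)(10) ⇒ p = 5/6

P1 mixes 5/6 on A; P2 mixes 1/6 on P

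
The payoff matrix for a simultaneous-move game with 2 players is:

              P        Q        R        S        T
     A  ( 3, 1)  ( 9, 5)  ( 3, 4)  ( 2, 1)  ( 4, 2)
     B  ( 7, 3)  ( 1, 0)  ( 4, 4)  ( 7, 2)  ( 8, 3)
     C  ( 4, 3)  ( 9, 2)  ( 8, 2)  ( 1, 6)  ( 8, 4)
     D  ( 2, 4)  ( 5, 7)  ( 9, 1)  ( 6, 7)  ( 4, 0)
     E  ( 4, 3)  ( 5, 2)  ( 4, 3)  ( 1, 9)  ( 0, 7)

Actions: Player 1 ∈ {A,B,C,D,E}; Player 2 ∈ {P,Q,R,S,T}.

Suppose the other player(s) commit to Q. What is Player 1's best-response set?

BR_1 = {A,C}

u_1(A vs Q) = 9
u_1(B vs Q) = 1
u_1(C vs Q) = 9
u_1(D vs Q) = 5
u_1(E vs Q) = 5
max payoff 9 at {A,C}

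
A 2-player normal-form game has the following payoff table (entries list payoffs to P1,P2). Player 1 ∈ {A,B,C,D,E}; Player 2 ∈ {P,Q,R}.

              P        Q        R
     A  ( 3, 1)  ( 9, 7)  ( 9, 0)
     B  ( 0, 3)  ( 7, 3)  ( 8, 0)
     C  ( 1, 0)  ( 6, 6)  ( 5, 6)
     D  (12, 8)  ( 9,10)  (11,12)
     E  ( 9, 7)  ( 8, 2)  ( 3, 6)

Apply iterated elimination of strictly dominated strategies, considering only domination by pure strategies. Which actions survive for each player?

P1 drop B (A beats it: P:3>0 Q:9>7 R:9>8)
P1 drop C (A beats it: P:3>1 Q:9>6 R:9>5)
P1 drop E (D beats it: P:12>9 Q:9>8 R:11>3)
P2 drop P (Q beats it: A:7>1 D:10>8)
P1→{A,D} P2→{Q,R}

Survivors P1:{A,D} P2:{Q,R}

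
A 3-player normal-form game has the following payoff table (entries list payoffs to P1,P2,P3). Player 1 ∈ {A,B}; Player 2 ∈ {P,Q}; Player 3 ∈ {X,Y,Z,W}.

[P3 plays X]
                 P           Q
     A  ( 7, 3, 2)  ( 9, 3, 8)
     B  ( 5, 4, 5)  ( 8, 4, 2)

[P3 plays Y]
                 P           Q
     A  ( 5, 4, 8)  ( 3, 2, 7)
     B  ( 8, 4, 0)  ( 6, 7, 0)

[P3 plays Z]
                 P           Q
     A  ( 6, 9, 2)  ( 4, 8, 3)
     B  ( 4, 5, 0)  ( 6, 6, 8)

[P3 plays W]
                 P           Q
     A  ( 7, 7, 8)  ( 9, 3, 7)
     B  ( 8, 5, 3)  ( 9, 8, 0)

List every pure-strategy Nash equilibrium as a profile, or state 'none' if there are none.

NE set: (A,Q,X), (B,Q,Z)

(A,P,X): not NE [P3→W gives 8>2]
(A,P,Y): not NE [P1→B gives 8>5]
(A,P,Z): not NE [P3→W gives 8>2]
(A,P,W): not NE [P1→B gives 8>7]
(A,Q,X): NE
(A,Q,Y): not NE [P1→B gives 6>3; P2→P gives 4>2; P3→X gives 8>7]
(A,Q,Z): not NE [P1→B gives 6>4; P2→P gives 9>8; P3→X gives 8>3]
(A,Q,W): not NE [P2→P gives 7>3; P3→X gives 8>7]
(B,P,X): not NE [P1→A gives 7>5]
(B,P,Y): not NE [P2→Q gives 7>4; P3→X gives 5>0]
(B,P,Z): not NE [P1→A gives 6>4; P2→Q gives 6>5; P3→X gives 5>0]
(B,P,W): not NE [P2→Q gives 8>5; P3→X gives 5>3]
(B,Q,X): not NE [P1→A gives 9>8; P3→Z gives 8>2]
(B,Q,Y): not NE [P3→Z gives 8>0]
(B,Q,Z): NE
(B,Q,W): not NE [P3→Z gives 8>0]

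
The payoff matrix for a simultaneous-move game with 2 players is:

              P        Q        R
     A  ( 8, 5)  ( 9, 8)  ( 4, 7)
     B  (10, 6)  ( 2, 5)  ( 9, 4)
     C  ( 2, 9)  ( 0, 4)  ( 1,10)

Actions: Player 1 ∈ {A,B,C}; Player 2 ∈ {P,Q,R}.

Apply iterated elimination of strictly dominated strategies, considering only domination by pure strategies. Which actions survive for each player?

Survivors P1:{A,B} P2:{P,Q}

P1 drop C (A beats it: P:8>2 Q:9>0 R:4>1)
P2 drop R (Q beats it: A:8>7 B:5>4)
P1→{A,B} P2→{P,Q}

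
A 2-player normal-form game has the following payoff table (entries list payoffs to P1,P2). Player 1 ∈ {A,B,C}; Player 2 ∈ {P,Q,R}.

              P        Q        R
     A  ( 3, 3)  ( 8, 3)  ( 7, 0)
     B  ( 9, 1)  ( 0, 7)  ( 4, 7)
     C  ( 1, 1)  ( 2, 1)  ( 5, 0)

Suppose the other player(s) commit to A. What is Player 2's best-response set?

P2 best: {P,Q}

u_2(P vs A) = 3
u_2(Q vs A) = 3
u_2(R vs A) = 0
max payoff 3 at {P,Q}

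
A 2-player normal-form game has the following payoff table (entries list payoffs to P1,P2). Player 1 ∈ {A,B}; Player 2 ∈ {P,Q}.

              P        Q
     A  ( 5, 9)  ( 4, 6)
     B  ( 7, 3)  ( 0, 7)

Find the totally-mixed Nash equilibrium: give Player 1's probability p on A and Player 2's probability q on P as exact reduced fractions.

(p,q) = (4/7, 2/3)

P1 indiff ⇒ q·5+(1-q)·4 = q·7+(1-q)·0 ⇒ q(-2) = (1-q)(-4) ⇒ q = 2/3
P2 indiff ⇒ p·9+(1-p)·3 = p·6+(1-p)·7 ⇒ p(3) = (1-p)(4) ⇒ p = 4/7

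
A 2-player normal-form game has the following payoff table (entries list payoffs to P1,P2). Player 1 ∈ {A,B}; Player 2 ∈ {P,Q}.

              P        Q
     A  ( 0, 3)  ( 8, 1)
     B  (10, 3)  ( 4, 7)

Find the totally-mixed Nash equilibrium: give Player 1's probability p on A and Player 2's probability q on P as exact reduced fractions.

P1 indiff ⇒ q·0+(1-q)·8 = q·10+(1-q)·4 ⇒ q(-10) = (1-q)(-4) ⇒ q = 2/7
P2 indiff ⇒ p·3+(1-p)·3 = p·1+(1-p)·7 ⇒ p(2) = (1-p)(4) ⇒ p = 2/3

p=2/3, q=2/7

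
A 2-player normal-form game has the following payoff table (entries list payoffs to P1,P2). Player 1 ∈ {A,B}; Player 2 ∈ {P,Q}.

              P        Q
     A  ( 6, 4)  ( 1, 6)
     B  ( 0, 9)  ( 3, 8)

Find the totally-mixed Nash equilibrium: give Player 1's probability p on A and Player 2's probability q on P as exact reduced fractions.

P1 indiff ⇒ q·6+(1-q)·1 = q·0+(1-q)·3 ⇒ q(6) = (1-q)(2) ⇒ q = 1/4
P2 indiff ⇒ p·4+(1-p)·9 = p·6+(1-p)·8 ⇒ p(-2) = (1-p)(-1) ⇒ p = 1/3

p=1/3, q=1/4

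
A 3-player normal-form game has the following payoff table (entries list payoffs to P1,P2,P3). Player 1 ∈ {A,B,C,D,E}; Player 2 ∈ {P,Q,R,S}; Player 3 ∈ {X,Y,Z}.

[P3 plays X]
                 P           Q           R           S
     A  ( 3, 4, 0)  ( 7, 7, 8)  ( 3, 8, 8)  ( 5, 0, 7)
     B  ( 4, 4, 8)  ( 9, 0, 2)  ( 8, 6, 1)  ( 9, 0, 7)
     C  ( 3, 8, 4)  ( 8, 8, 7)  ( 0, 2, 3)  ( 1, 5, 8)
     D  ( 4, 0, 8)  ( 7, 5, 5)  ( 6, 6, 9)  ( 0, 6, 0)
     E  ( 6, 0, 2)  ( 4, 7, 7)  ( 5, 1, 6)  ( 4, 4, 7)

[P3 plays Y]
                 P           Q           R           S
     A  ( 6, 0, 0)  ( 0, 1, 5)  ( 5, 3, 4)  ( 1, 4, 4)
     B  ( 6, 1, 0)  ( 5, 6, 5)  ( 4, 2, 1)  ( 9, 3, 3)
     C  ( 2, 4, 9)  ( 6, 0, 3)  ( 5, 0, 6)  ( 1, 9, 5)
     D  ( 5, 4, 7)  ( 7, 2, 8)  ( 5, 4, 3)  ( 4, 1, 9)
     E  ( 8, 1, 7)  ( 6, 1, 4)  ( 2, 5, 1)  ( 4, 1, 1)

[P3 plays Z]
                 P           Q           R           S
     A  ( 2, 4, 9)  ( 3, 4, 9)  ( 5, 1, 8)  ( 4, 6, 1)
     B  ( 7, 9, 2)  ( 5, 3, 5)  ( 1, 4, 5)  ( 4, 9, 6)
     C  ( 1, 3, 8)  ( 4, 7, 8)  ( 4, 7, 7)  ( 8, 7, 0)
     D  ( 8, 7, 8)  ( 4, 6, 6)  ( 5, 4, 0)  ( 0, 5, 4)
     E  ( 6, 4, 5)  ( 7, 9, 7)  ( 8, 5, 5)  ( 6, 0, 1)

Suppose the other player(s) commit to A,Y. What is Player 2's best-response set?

u_2(P vs A,Y) = 0
u_2(Q vs A,Y) = 1
u_2(R vs A,Y) = 3
u_2(S vs A,Y) = 4
max payoff 4 at {S}

argmax u_2 = {S}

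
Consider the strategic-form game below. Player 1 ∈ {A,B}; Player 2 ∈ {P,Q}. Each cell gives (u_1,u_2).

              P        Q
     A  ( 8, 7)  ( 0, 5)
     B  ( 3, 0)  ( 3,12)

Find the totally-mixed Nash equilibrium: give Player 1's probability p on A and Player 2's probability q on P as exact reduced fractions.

(p,q) = (6/7, 3/8)

P1 indiff ⇒ q·8+(1-q)·0 = q·3+(1-q)·3 ⇒ q(5) = (1-q)(3) ⇒ q = 3/8
P2 indiff ⇒ p·7+(1-p)·0 = p·5+(1-p)·12 ⇒ p(2) = (1-p)(12) ⇒ p = 6/7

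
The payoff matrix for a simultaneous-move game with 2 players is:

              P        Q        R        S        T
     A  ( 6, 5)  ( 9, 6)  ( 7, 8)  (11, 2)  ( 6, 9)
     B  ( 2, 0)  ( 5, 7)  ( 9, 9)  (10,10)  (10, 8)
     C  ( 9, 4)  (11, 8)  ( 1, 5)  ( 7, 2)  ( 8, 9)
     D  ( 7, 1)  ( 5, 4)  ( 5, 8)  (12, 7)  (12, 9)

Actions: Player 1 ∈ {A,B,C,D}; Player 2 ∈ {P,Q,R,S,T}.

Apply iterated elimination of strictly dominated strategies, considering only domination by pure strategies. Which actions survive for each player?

Survivors P1:{A,B,D} P2:{R,S,T}

P2 drop P (Q beats it: A:6>5 B:7>0 C:8>4 D:4>1)
P2 drop Q (T beats it: A:9>6 B:8>7 C:9>8 D:9>4)
P1 drop C (B beats it: R:9>1 S:10>7 T:10>8)
P1→{A,B,D} P2→{R,S,T}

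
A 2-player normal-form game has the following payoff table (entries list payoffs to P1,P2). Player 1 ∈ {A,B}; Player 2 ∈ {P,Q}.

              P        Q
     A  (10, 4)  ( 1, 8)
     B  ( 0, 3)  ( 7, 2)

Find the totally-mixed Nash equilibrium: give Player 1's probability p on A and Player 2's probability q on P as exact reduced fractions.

P1 indiff ⇒ q·10+(1-q)·1 = q·0+(1-q)·7 ⇒ q(10) = (1-q)(6) ⇒ q = 3/8
P2 indiff ⇒ p·4+(1-p)·3 = p·8+(1-p)·2 ⇒ p(-4) = (1-p)(-1) ⇒ p = 1/5

p=1/5, q=3/8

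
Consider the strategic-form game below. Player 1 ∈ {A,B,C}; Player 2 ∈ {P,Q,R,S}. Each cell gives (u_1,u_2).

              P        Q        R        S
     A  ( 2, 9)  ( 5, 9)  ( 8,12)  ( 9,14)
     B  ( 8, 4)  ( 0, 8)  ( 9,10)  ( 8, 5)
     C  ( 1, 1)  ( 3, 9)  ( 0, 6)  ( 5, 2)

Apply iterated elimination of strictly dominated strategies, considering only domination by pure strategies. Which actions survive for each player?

P1 drop C (A beats it: P:2>1 Q:5>3 R:8>0 S:9>5)
P2 drop P (R beats it: A:12>9 B:10>4)
P2 drop Q (R beats it: A:12>9 B:10>8)
P1→{A,B} P2→{R,S}

Survivors P1:{A,B} P2:{R,S}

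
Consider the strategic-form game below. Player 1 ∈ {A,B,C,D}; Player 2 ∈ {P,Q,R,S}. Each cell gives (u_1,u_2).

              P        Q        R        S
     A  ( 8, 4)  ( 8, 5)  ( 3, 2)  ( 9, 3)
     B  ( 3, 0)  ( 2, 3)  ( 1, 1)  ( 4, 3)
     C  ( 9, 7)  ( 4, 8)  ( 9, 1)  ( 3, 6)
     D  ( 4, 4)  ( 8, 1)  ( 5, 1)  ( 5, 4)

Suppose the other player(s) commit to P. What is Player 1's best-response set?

u_1(A vs P) = 8
u_1(B vs P) = 3
u_1(C vs P) = 9
u_1(D vs P) = 4
max payoff 9 at {C}

argmax u_1 = {C}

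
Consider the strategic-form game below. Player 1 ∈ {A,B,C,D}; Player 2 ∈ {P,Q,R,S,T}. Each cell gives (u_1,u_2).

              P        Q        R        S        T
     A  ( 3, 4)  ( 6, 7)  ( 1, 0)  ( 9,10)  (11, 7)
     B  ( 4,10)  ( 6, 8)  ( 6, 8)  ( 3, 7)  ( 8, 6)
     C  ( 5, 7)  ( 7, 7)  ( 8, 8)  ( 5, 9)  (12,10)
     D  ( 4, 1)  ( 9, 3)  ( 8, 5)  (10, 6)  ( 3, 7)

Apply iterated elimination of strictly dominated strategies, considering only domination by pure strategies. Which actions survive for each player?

Remaining: P1:{A,C,D} P2:{S,T}

P1 drop B (C beats it: P:5>4 Q:7>6 R:8>6 S:5>3 T:12>8)
P2 drop P (S beats it: A:10>4 C:9>7 D:6>1)
P2 drop Q (S beats it: A:10>7 C:9>7 D:6>3)
P2 drop R (S beats it: A:10>0 C:9>8 D:6>5)
P1→{A,C,D} P2→{S,T}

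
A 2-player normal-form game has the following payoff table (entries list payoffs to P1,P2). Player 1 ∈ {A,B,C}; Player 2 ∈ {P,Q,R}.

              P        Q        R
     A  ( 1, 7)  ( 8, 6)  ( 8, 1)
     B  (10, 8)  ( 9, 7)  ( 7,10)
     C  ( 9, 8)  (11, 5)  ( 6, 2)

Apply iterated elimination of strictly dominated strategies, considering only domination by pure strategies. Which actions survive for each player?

P2 drop Q (P beats it: A:7>6 B:8>7 C:8>5)
P1 drop C (B beats it: P:10>9 R:7>6)
P1→{A,B} P2→{P,R}

Survivors P1:{A,B} P2:{P,R}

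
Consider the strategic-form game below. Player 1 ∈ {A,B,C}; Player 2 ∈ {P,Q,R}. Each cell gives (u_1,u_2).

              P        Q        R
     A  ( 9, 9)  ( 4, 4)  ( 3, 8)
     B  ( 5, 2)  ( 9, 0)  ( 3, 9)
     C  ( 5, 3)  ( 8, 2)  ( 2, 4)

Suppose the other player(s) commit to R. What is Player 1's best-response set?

P1 best: {A,B}

u_1(A vs R) = 3
u_1(B vs R) = 3
u_1(C vs R) = 2
max payoff 3 at {A,B}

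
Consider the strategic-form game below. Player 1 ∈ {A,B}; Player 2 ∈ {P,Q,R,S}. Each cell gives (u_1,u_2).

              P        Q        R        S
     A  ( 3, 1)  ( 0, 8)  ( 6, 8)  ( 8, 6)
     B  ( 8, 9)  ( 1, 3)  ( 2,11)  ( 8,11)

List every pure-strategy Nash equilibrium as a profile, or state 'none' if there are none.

Nash profiles: (A,R), (B,S)

(A,P): not NE [P1→B gives 8>3; P2→R gives 8>1]
(A,Q): not NE [P1→B gives 1>0]
(A,R): NE
(A,S): not NE [P2→R gives 8>6]
(B,P): not NE [P2→S gives 11>9]
(B,Q): not NE [P2→S gives 11>3]
(B,R): not NE [P1→A gives 6>2]
(B,S): NE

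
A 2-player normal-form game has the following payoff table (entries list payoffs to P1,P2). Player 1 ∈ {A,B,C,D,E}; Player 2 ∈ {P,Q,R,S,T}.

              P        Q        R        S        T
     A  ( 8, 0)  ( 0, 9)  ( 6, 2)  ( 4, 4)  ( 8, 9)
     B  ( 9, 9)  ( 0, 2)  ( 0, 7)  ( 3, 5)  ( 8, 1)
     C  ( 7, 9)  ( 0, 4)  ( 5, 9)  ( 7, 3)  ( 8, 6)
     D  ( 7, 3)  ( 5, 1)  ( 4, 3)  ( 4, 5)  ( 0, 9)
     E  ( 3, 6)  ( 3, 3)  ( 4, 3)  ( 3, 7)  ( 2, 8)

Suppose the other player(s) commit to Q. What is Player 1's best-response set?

BR_1 = {D}

u_1(A vs Q) = 0
u_1(B vs Q) = 0
u_1(C vs Q) = 0
u_1(D vs Q) = 5
u_1(E vs Q) = 3
max payoff 5 at {D}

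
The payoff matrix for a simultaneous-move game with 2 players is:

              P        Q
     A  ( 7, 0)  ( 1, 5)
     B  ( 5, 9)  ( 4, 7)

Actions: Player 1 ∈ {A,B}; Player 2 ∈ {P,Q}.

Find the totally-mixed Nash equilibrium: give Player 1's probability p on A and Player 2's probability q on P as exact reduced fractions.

P1 indiff ⇒ q·7+(1-q)·1 = q·5+(1-q)·4 ⇒ q(2) = (1-q)(3) ⇒ q = 3/5
P2 indiff ⇒ p·0+(1-p)·9 = p·5+(1-p)·7 ⇒ p(-5) = (1-p)(-2) ⇒ p = 2/7

P1 mixes 2/7 on A; P2 mixes 3/5 on P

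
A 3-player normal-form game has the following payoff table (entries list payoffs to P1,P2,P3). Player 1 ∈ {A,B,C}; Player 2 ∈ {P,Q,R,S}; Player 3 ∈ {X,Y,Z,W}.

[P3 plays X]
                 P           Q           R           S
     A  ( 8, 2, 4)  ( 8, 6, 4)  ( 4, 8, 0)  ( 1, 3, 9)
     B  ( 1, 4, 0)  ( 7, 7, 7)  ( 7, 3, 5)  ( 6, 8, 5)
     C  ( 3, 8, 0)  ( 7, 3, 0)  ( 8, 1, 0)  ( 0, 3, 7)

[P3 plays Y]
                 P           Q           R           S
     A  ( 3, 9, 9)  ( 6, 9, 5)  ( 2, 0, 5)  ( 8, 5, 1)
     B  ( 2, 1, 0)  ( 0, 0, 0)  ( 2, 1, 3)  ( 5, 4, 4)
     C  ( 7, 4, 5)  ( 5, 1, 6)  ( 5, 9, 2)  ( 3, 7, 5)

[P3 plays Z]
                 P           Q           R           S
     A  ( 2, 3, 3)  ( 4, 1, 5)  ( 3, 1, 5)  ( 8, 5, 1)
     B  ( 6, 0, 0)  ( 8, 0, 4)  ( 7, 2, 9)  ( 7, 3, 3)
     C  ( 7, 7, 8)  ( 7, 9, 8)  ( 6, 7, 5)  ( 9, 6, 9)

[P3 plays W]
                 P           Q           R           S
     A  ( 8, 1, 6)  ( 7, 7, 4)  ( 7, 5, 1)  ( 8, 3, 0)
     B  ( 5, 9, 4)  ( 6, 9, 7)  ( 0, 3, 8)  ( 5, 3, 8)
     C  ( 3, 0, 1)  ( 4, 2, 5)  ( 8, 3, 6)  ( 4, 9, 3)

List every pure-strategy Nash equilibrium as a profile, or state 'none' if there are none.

(A,P,X): not NE [P2→R gives 8>2; P3→Y gives 9>4]
(A,P,Y): not NE [P1→C gives 7>3]
(A,P,Z): not NE [P1→C gives 7>2; P2→S gives 5>3; P3→Y gives 9>3]
(A,P,W): not NE [P2→Q gives 7>1; P3→Y gives 9>6]
(A,Q,X): not NE [P2→R gives 8>6; P3→Z gives 5>4]
(A,Q,Y): NE
(A,Q,Z): not NE [P1→B gives 8>4; P2→S gives 5>1]
(A,Q,W): not NE [P3→Z gives 5>4]
(A,R,X): not NE [P1→C gives 8>4; P3→Z gives 5>0]
(A,R,Y): not NE [P1→C gives 5>2; P2→Q gives 9>0]
(A,R,Z): not NE [P1→B gives 7>3; P2→S gives 5>1]
(A,R,W): not NE [P1→C gives 8>7; P2→Q gives 7>5; P3→Z gives 5>1]
(A,S,X): not NE [P1→B gives 6>1; P2→R gives 8>3]
(A,S,Y): not NE [P2→Q gives 9>5; P3→X gives 9>1]
(A,S,Z): not NE [P1→C gives 9>8; P3→X gives 9>1]
(A,S,W): not NE [P2→Q gives 7>3; P3→X gives 9>0]
(B,P,X): not NE [P1→A gives 8>1; P2→S gives 8>4; P3→W gives 4>0]
(B,P,Y): not NE [P1→C gives 7>2; P2→S gives 4>1; P3→W gives 4>0]
(B,P,Z): not NE [P1→C gives 7>6; P2→S gives 3>0; P3→W gives 4>0]
(B,P,W): not NE [P1→A gives 8>5]
(B,Q,X): not NE [P1→A gives 8>7; P2→S gives 8>7]
(B,Q,Y): not NE [P1→A gives 6>0; P2→S gives 4>0; P3→W gives 7>0]
(B,Q,Z): not NE [P2→S gives 3>0; P3→W gives 7>4]
(B,Q,W): not NE [P1→A gives 7>6]
(B,R,X): not NE [P1→C gives 8>7; P2→S gives 8>3; P3→Z gives 9>5]
(B,R,Y): not NE [P1→C gives 5>2; P2→S gives 4>1; P3→Z gives 9>3]
(B,R,Z): not NE [P2→S gives 3>2]
(B,R,W): not NE [P1→C gives 8>0; P2→Q gives 9>3; P3→Z gives 9>8]
(B,S,X): not NE [P3→W gives 8>5]
(B,S,Y): not NE [P1→A gives 8>5; P3→W gives 8>4]
(B,S,Z): not NE [P1→C gives 9>7; P3→W gives 8>3]
(B,S,W): not NE [P1→A gives 8>5; P2→Q gives 9>3]
(C,P,X): not NE [P1→A gives 8>3; P3→Z gives 8>0]
(C,P,Y): not NE [P2→R gives 9>4; P3→Z gives 8>5]
(C,P,Z): not NE [P2→Q gives 9>7]
(C,P,W): not NE [P1→A gives 8>3; P2→S gives 9>0; P3→Z gives 8>1]
(C,Q,X): not NE [P1→A gives 8>7; P2→P gives 8>3; P3→Z gives 8>0]
(C,Q,Y): not NE [P1→A gives 6>5; P2→R gives 9>1; P3→Z gives 8>6]
(C,Q,Z): not NE [P1→B gives 8>7]
(C,Q,W): not NE [P1→A gives 7>4; P2→S gives 9>2; P3→Z gives 8>5]
(C,R,X): not NE [P2→P gives 8>1; P3→W gives 6>0]
(C,R,Y): not NE [P3→W gives 6>2]
(C,R,Z): not NE [P1→B gives 7>6; P2→Q gives 9>7; P3→W gives 6>5]
(C,R,W): not NE [P2→S gives 9>3]
(C,S,X): not NE [P1→B gives 6>0; P2→P gives 8>3; P3→Z gives 9>7]
(C,S,Y): not NE [P1→A gives 8>3; P2→R gives 9>7; P3→Z gives 9>5]
(C,S,Z): not NE [P2→Q gives 9>6]
(C,S,W): not NE [P1→A gives 8>4; P3→Z gives 9>3]

NE set: (A,Q,Y)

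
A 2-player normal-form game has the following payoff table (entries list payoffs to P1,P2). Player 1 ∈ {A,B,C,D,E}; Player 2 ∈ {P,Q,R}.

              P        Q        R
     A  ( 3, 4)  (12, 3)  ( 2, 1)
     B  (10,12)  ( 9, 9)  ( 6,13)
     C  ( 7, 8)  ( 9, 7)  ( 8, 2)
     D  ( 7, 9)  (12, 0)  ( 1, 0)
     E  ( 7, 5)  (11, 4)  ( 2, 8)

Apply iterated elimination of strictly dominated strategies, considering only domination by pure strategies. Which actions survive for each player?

Remaining: P1:{B,C} P2:{P,R}

P2 drop Q (P beats it: A:4>3 B:12>9 C:8>7 D:9>0 E:5>4)
P1 drop A (B beats it: P:10>3 R:6>2)
P1 drop D (B beats it: P:10>7 R:6>1)
P1 drop E (B beats it: P:10>7 R:6>2)
P1→{B,C} P2→{P,R}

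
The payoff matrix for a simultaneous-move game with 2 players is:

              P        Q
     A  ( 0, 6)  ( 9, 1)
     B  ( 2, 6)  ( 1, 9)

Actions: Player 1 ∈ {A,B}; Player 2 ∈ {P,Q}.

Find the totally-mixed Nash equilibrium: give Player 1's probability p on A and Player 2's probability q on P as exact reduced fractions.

P1 indiff ⇒ q·0+(1-q)·9 = q·2+(1-q)·1 ⇒ q(-2) = (1-q)(-8) ⇒ q = 4/5
P2 indiff ⇒ p·6+(1-p)·6 = p·1+(1-p)·9 ⇒ p(5) = (1-p)(3) ⇒ p = 3/8

P1 mixes 3/8 on A; P2 mixes 4/5 on P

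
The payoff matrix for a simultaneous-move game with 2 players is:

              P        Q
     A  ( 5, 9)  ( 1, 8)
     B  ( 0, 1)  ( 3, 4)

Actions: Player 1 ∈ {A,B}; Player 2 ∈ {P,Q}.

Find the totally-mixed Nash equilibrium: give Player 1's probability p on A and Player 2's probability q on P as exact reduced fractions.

(p,q) = (3/4, 2/7)

P1 indiff ⇒ q·5+(1-q)·1 = q·0+(1-q)·3 ⇒ q(5) = (1-q)(2) ⇒ q = 2/7
P2 indiff ⇒ p·9+(1-p)·1 = p·8+(1-p)·4 ⇒ p(1) = (1-p)(3) ⇒ p = 3/4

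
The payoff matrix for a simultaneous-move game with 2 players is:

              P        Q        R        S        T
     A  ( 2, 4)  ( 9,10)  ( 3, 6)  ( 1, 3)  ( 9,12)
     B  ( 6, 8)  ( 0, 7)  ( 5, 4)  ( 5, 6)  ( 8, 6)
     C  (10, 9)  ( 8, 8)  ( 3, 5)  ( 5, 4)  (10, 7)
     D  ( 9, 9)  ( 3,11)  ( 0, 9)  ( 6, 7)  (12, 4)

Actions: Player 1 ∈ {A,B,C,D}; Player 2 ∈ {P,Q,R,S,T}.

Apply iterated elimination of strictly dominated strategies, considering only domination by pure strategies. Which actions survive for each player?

P2 drop R (Q beats it: A:10>6 B:7>4 C:8>5 D:11>9)
P1 drop B (D beats it: P:9>6 Q:3>0 S:6>5 T:12>8)
P2 drop S (P beats it: A:4>3 C:9>4 D:9>7)
P1→{A,C,D} P2→{P,Q,T}

IESDS → P1:{A,C,D} P2:{P,Q,T}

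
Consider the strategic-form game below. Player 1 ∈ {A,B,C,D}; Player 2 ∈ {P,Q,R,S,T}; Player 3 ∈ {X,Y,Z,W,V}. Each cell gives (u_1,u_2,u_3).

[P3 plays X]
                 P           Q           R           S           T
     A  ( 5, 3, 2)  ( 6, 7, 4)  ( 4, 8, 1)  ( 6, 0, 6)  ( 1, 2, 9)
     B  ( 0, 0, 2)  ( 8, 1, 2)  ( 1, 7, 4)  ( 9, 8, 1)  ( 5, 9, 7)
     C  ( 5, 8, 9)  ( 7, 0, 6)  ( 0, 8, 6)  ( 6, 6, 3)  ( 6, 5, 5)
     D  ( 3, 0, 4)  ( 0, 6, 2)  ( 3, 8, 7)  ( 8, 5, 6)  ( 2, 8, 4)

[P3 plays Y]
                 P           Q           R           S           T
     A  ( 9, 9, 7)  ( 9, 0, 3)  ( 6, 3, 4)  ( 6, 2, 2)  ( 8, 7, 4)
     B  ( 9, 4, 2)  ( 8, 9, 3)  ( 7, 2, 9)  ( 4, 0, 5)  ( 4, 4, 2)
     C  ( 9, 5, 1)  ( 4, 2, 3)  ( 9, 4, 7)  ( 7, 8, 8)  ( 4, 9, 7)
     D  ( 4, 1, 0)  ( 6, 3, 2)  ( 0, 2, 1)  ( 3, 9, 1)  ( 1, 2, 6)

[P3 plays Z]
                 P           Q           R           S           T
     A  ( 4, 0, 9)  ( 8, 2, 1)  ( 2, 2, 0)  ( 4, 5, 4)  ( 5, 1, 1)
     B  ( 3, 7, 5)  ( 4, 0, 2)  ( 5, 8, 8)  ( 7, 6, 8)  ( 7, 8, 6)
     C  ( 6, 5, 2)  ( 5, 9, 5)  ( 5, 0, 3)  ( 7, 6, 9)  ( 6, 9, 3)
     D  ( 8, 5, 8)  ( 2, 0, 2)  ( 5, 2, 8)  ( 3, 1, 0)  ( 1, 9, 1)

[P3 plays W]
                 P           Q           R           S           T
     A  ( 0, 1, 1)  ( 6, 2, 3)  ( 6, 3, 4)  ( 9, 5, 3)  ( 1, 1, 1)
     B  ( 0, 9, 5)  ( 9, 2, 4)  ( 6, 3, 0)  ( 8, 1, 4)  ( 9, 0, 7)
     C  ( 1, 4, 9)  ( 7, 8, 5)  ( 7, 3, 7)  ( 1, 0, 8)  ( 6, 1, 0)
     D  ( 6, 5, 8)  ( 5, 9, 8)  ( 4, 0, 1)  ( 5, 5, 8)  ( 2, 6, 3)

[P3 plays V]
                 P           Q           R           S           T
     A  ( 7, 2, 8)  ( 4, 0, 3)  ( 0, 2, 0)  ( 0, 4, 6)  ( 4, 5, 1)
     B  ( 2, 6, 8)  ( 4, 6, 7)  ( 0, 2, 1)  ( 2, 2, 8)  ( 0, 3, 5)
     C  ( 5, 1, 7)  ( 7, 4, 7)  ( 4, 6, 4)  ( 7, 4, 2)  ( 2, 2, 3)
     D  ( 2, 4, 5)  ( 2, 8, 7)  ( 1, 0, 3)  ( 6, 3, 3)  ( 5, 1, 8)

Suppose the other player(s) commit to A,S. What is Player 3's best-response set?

BR_3 = {X,V}

u_3(X vs A,S) = 6
u_3(Y vs A,S) = 2
u_3(Z vs A,S) = 4
u_3(W vs A,S) = 3
u_3(V vs A,S) = 6
max payoff 6 at {X,V}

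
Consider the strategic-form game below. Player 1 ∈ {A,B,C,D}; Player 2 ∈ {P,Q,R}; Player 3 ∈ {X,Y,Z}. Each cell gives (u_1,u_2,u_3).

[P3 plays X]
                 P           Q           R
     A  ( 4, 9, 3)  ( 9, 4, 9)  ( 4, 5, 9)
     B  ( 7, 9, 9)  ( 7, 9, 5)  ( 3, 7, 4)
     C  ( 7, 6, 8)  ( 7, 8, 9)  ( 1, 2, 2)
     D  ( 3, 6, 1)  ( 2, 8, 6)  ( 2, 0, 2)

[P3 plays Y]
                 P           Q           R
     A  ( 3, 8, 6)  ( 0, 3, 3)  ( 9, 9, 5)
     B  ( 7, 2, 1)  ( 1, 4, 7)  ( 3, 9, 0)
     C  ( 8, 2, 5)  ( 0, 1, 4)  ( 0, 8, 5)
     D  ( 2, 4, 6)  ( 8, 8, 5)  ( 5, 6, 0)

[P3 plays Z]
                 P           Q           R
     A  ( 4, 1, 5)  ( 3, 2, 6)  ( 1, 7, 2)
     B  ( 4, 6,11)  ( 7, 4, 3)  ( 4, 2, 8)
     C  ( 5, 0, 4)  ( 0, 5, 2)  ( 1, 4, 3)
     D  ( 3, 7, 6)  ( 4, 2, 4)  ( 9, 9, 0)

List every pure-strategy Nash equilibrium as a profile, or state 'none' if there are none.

(A,P,X): not NE [P1→C gives 7>4; P3→Y gives 6>3]
(A,P,Y): not NE [P1→C gives 8>3; P2→R gives 9>8]
(A,P,Z): not NE [P1→C gives 5>4; P2→R gives 7>1; P3→Y gives 6>5]
(A,Q,X): not NE [P2→P gives 9>4]
(A,Q,Y): not NE [P1→D gives 8>0; P2→R gives 9>3; P3→X gives 9>3]
(A,Q,Z): not NE [P1→B gives 7>3; P2→R gives 7>2; P3→X gives 9>6]
(A,R,X): not NE [P2→P gives 9>5]
(A,R,Y): not NE [P3→X gives 9>5]
(A,R,Z): not NE [P1→D gives 9>1; P3→X gives 9>2]
(B,P,X): not NE [P3→Z gives 11>9]
(B,P,Y): not NE [P1→C gives 8>7; P2→R gives 9>2; P3→Z gives 11>1]
(B,P,Z): not NE [P1→C gives 5>4]
(B,Q,X): not NE [P1→A gives 9>7; P3→Y gives 7>5]
(B,Q,Y): not NE [P1→D gives 8>1; P2→R gives 9>4]
(B,Q,Z): not NE [P2→P gives 6>4; P3→Y gives 7>3]
(B,R,X): not NE [P1→A gives 4>3; P2→Q gives 9>7; P3→Z gives 8>4]
(B,R,Y): not NE [P1→A gives 9>3; P3→Z gives 8>0]
(B,R,Z): not NE [P1→D gives 9>4; P2→P gives 6>2]
(C,P,X): not NE [P2→Q gives 8>6]
(C,P,Y): not NE [P2→R gives 8>2; P3→X gives 8>5]
(C,P,Z): not NE [P2→Q gives 5>0; P3→X gives 8>4]
(C,Q,X): not NE [P1→A gives 9>7]
(C,Q,Y): not NE [P1→D gives 8>0; P2→R gives 8>1; P3→X gives 9>4]
(C,Q,Z): not NE [P1→B gives 7>0; P3→X gives 9>2]
(C,R,X): not NE [P1→A gives 4>1; P2→Q gives 8>2; P3→Y gives 5>2]
(C,R,Y): not NE [P1→A gives 9>0]
(C,R,Z): not NE [P1→D gives 9>1; P2→Q gives 5>4; P3→Y gives 5>3]
(D,P,X): not NE [P1→C gives 7>3; P2→Q gives 8>6; P3→Z gives 6>1]
(D,P,Y): not NE [P1→C gives 8>2; P2→Q gives 8>4]
(D,P,Z): not NE [P1→C gives 5>3; P2→R gives 9>7]
(D,Q,X): not NE [P1→A gives 9>2]
(D,Q,Y): not NE [P3→X gives 6>5]
(D,Q,Z): not NE [P1→B gives 7>4; P2→R gives 9>2; P3→X gives 6>4]
(D,R,X): not NE [P1→A gives 4>2; P2→Q gives 8>0]
(D,R,Y): not NE [P1→A gives 9>5; P2→Q gives 8>6; P3→X gives 2>0]
(D,R,Z): not NE [P3→X gives 2>0]

PSNE: ∅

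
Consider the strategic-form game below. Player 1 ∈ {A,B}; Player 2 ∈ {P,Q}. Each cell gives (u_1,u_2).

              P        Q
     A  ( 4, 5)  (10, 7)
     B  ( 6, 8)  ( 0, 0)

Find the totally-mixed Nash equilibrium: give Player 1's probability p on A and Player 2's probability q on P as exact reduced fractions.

P1 indiff ⇒ q·4+(1-q)·10 = q·6+(1-q)·0 ⇒ q(-2) = (1-q)(-10) ⇒ q = 5/6
P2 indiff ⇒ p·5+(1-p)·8 = p·7+(1-p)·0 ⇒ p(-2) = (1-p)(-8) ⇒ p = 4/5

(p,q) = (4/5, 5/6)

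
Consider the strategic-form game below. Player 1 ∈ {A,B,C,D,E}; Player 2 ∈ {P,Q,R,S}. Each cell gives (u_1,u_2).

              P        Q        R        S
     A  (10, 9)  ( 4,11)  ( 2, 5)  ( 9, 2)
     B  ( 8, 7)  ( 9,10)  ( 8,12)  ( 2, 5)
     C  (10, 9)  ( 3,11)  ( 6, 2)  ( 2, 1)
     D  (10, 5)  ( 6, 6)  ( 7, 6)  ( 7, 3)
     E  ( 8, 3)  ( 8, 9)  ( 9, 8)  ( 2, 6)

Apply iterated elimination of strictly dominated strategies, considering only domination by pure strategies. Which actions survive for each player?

P2 drop P (Q beats it: A:11>9 B:10>7 C:11>9 D:6>5 E:9>3)
P1 drop C (D beats it: Q:6>3 R:7>6 S:7>2)
P2 drop S (Q beats it: A:11>2 B:10>5 D:6>3 E:9>6)
P1 drop A (B beats it: Q:9>4 R:8>2)
P1 drop D (B beats it: Q:9>6 R:8>7)
P1→{B,E} P2→{Q,R}

Remaining: P1:{B,E} P2:{Q,R}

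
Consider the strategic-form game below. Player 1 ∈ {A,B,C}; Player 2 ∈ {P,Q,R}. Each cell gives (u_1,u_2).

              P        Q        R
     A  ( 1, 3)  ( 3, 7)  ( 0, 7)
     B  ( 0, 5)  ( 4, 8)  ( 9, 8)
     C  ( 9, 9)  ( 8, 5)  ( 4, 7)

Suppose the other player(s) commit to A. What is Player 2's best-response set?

argmax u_2 = {Q,R}

u_2(P vs A) = 3
u_2(Q vs A) = 7
u_2(R vs A) = 7
max payoff 7 at {Q,R}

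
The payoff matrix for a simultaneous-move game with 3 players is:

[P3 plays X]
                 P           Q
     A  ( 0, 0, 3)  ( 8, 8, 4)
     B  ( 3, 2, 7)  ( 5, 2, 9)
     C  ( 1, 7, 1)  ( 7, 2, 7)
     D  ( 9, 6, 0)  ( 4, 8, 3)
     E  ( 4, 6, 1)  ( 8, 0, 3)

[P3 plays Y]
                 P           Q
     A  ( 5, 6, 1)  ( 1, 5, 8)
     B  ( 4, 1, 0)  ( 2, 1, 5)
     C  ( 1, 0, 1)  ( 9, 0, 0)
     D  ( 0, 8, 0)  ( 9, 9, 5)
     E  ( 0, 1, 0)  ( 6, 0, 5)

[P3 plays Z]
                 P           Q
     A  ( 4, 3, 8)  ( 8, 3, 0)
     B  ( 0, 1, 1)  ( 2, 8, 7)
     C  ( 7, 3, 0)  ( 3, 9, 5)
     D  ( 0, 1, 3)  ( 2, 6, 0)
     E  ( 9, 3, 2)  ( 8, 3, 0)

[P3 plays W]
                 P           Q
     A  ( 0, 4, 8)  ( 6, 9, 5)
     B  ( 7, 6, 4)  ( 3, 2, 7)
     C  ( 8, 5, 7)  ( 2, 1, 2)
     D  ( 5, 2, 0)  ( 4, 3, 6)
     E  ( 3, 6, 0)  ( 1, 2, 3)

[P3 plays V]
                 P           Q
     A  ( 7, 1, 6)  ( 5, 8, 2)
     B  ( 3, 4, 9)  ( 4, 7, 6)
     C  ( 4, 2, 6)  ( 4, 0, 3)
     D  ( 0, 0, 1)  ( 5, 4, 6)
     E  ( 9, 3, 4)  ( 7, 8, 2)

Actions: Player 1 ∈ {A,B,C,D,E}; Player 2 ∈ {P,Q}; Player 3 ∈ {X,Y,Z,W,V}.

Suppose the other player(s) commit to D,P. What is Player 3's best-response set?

u_3(X vs D,P) = 0
u_3(Y vs D,P) = 0
u_3(Z vs D,P) = 3
u_3(W vs D,P) = 0
u_3(V vs D,P) = 1
max payoff 3 at {Z}

argmax u_3 = {Z}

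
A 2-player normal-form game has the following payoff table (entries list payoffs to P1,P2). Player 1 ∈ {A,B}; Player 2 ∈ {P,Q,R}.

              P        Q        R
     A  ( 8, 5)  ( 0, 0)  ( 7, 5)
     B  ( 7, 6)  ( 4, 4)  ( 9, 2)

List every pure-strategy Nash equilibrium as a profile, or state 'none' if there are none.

NE set: (A,P)

(A,P): NE
(A,Q): not NE [P1→B gives 4>0; P2→R gives 5>0]
(A,R): not NE [P1→B gives 9>7]
(B,P): not NE [P1→A gives 8>7]
(B,Q): not NE [P2→P gives 6>4]
(B,R): not NE [P2→P gives 6>2]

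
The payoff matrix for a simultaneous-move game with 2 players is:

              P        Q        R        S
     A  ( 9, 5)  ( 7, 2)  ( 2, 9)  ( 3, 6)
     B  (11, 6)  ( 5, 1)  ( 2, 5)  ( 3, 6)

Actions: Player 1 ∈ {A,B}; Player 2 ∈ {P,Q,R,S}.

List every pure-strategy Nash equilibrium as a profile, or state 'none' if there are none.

(A,P): not NE [P1→B gives 11>9; P2→R gives 9>5]
(A,Q): not NE [P2→R gives 9>2]
(A,R): NE
(A,S): not NE [P2→R gives 9>6]
(B,P): NE
(B,Q): not NE [P1→A gives 7>5; P2→S gives 6>1]
(B,R): not NE [P2→S gives 6>5]
(B,S): NE

NE set: (A,R), (B,P), (B,S)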